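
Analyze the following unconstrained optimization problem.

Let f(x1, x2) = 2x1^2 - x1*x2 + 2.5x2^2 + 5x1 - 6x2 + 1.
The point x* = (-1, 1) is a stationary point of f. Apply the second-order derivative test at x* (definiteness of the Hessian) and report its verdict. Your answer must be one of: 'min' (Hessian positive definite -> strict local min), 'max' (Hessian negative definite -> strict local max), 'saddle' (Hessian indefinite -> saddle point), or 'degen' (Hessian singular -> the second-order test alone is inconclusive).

Compute the Hessian H = grad^2 f:
  H = [[4, -1], [-1, 5]]
Verify stationarity: grad f(x*) = H x* + g = (0, 0).
Eigenvalues of H: 3.382, 5.618.
Both eigenvalues > 0, so H is positive definite -> x* is a strict local min.

min


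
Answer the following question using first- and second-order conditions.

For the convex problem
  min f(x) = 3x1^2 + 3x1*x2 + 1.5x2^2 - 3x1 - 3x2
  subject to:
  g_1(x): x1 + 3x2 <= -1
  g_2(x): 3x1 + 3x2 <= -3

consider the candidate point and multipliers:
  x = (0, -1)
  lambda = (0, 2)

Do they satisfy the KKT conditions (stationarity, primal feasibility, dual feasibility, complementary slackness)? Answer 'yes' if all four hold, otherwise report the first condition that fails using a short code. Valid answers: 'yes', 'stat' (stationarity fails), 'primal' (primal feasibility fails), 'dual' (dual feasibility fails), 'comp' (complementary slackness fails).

Gradient of f: grad f(x) = Q x + c = (-6, -6)
Constraint values g_i(x) = a_i^T x - b_i:
  g_1((0, -1)) = -2
  g_2((0, -1)) = 0
Stationarity residual: grad f(x) + sum_i lambda_i a_i = (0, 0)
  -> stationarity OK
Primal feasibility (all g_i <= 0): OK
Dual feasibility (all lambda_i >= 0): OK
Complementary slackness (lambda_i * g_i(x) = 0 for all i): OK

Verdict: yes, KKT holds.

yes


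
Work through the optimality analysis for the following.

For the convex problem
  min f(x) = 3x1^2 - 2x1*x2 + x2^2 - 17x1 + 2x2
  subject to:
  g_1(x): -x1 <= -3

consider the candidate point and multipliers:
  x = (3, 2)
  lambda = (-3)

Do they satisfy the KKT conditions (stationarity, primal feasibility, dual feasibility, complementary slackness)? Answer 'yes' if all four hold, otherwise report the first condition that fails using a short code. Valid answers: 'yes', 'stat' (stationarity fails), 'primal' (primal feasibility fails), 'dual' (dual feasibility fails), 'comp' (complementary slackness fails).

Gradient of f: grad f(x) = Q x + c = (-3, 0)
Constraint values g_i(x) = a_i^T x - b_i:
  g_1((3, 2)) = 0
Stationarity residual: grad f(x) + sum_i lambda_i a_i = (0, 0)
  -> stationarity OK
Primal feasibility (all g_i <= 0): OK
Dual feasibility (all lambda_i >= 0): FAILS
Complementary slackness (lambda_i * g_i(x) = 0 for all i): OK

Verdict: the first failing condition is dual_feasibility -> dual.

dual


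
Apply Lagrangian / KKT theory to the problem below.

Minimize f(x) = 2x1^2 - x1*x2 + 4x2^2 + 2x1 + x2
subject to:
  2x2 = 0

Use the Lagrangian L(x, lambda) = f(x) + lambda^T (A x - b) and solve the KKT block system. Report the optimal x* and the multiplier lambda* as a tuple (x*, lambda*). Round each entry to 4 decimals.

Form the Lagrangian:
  L(x, lambda) = (1/2) x^T Q x + c^T x + lambda^T (A x - b)
Stationarity (grad_x L = 0): Q x + c + A^T lambda = 0.
Primal feasibility: A x = b.

This gives the KKT block system:
  [ Q   A^T ] [ x     ]   [-c ]
  [ A    0  ] [ lambda ] = [ b ]

Solving the linear system:
  x*      = (-0.5, 0)
  lambda* = (-0.75)
  f(x*)   = -0.5

x* = (-0.5, 0), lambda* = (-0.75)


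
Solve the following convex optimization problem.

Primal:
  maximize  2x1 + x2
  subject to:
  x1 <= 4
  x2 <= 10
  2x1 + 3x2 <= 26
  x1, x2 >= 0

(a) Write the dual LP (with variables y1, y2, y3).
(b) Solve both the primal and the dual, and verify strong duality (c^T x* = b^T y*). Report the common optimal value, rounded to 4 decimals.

The standard primal-dual pair for 'max c^T x s.t. A x <= b, x >= 0' is:
  Dual:  min b^T y  s.t.  A^T y >= c,  y >= 0.

So the dual LP is:
  minimize  4y1 + 10y2 + 26y3
  subject to:
    y1 + 2y3 >= 2
    y2 + 3y3 >= 1
    y1, y2, y3 >= 0

Solving the primal: x* = (4, 6).
  primal value c^T x* = 14.
Solving the dual: y* = (1.3333, 0, 0.3333).
  dual value b^T y* = 14.
Strong duality: c^T x* = b^T y*. Confirmed.

14


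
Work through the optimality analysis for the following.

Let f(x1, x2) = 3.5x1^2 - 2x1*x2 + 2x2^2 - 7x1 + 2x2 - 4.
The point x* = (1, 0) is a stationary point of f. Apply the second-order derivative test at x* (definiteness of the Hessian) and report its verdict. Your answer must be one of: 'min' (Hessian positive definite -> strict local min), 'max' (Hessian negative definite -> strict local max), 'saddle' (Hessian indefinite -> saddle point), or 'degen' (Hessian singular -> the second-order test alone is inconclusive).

Compute the Hessian H = grad^2 f:
  H = [[7, -2], [-2, 4]]
Verify stationarity: grad f(x*) = H x* + g = (0, 0).
Eigenvalues of H: 3, 8.
Both eigenvalues > 0, so H is positive definite -> x* is a strict local min.

min


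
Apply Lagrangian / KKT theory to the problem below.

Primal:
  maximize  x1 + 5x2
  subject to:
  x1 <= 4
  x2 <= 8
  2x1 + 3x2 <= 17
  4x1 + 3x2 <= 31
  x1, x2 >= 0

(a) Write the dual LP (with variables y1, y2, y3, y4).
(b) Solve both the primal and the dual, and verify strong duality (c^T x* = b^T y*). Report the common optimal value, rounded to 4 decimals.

The standard primal-dual pair for 'max c^T x s.t. A x <= b, x >= 0' is:
  Dual:  min b^T y  s.t.  A^T y >= c,  y >= 0.

So the dual LP is:
  minimize  4y1 + 8y2 + 17y3 + 31y4
  subject to:
    y1 + 2y3 + 4y4 >= 1
    y2 + 3y3 + 3y4 >= 5
    y1, y2, y3, y4 >= 0

Solving the primal: x* = (0, 5.6667).
  primal value c^T x* = 28.3333.
Solving the dual: y* = (0, 0, 1.6667, 0).
  dual value b^T y* = 28.3333.
Strong duality: c^T x* = b^T y*. Confirmed.

28.3333


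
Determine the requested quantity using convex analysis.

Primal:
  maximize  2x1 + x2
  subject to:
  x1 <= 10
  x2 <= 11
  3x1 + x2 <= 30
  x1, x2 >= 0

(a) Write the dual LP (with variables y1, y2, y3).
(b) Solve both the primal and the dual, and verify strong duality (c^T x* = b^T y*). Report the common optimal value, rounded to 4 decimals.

The standard primal-dual pair for 'max c^T x s.t. A x <= b, x >= 0' is:
  Dual:  min b^T y  s.t.  A^T y >= c,  y >= 0.

So the dual LP is:
  minimize  10y1 + 11y2 + 30y3
  subject to:
    y1 + 3y3 >= 2
    y2 + y3 >= 1
    y1, y2, y3 >= 0

Solving the primal: x* = (6.3333, 11).
  primal value c^T x* = 23.6667.
Solving the dual: y* = (0, 0.3333, 0.6667).
  dual value b^T y* = 23.6667.
Strong duality: c^T x* = b^T y*. Confirmed.

23.6667


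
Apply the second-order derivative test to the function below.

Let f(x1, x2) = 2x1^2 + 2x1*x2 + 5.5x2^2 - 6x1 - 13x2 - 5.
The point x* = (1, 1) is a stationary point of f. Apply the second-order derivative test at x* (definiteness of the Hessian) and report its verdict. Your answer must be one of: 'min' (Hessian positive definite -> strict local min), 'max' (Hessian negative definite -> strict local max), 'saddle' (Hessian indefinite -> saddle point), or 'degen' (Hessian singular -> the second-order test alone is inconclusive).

Compute the Hessian H = grad^2 f:
  H = [[4, 2], [2, 11]]
Verify stationarity: grad f(x*) = H x* + g = (0, 0).
Eigenvalues of H: 3.4689, 11.5311.
Both eigenvalues > 0, so H is positive definite -> x* is a strict local min.

min


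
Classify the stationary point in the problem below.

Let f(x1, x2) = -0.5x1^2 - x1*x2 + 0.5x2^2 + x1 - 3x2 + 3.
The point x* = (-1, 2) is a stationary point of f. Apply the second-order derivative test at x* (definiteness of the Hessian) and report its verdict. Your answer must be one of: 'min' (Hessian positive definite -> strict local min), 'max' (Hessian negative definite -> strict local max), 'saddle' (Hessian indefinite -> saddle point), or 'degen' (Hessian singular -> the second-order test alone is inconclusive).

Compute the Hessian H = grad^2 f:
  H = [[-1, -1], [-1, 1]]
Verify stationarity: grad f(x*) = H x* + g = (0, 0).
Eigenvalues of H: -1.4142, 1.4142.
Eigenvalues have mixed signs, so H is indefinite -> x* is a saddle point.

saddle


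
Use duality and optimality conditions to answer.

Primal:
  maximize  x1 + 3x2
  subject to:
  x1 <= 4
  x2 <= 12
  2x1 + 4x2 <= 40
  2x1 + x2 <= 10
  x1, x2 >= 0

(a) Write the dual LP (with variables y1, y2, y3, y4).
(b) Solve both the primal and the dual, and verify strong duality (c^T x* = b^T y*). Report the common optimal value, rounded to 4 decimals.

The standard primal-dual pair for 'max c^T x s.t. A x <= b, x >= 0' is:
  Dual:  min b^T y  s.t.  A^T y >= c,  y >= 0.

So the dual LP is:
  minimize  4y1 + 12y2 + 40y3 + 10y4
  subject to:
    y1 + 2y3 + 2y4 >= 1
    y2 + 4y3 + y4 >= 3
    y1, y2, y3, y4 >= 0

Solving the primal: x* = (0, 10).
  primal value c^T x* = 30.
Solving the dual: y* = (0, 0, 0.75, 0).
  dual value b^T y* = 30.
Strong duality: c^T x* = b^T y*. Confirmed.

30


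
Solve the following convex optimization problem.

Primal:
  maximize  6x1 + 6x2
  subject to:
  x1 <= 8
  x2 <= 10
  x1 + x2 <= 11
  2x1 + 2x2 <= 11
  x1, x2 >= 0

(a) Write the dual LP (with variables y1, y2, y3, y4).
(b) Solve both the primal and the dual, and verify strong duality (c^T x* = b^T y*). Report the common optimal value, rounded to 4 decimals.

The standard primal-dual pair for 'max c^T x s.t. A x <= b, x >= 0' is:
  Dual:  min b^T y  s.t.  A^T y >= c,  y >= 0.

So the dual LP is:
  minimize  8y1 + 10y2 + 11y3 + 11y4
  subject to:
    y1 + y3 + 2y4 >= 6
    y2 + y3 + 2y4 >= 6
    y1, y2, y3, y4 >= 0

Solving the primal: x* = (5.5, 0).
  primal value c^T x* = 33.
Solving the dual: y* = (0, 0, 0, 3).
  dual value b^T y* = 33.
Strong duality: c^T x* = b^T y*. Confirmed.

33


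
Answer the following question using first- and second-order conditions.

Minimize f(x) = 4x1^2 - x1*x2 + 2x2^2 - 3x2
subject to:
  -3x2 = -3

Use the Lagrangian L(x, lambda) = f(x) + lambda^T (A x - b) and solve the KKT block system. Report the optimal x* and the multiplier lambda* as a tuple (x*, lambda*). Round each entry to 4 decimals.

Form the Lagrangian:
  L(x, lambda) = (1/2) x^T Q x + c^T x + lambda^T (A x - b)
Stationarity (grad_x L = 0): Q x + c + A^T lambda = 0.
Primal feasibility: A x = b.

This gives the KKT block system:
  [ Q   A^T ] [ x     ]   [-c ]
  [ A    0  ] [ lambda ] = [ b ]

Solving the linear system:
  x*      = (0.125, 1)
  lambda* = (0.2917)
  f(x*)   = -1.0625

x* = (0.125, 1), lambda* = (0.2917)


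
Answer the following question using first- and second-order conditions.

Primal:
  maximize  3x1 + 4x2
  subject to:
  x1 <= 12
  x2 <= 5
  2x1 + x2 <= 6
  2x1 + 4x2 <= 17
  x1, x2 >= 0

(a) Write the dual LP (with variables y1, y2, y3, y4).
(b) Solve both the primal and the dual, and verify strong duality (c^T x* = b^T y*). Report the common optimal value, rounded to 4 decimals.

The standard primal-dual pair for 'max c^T x s.t. A x <= b, x >= 0' is:
  Dual:  min b^T y  s.t.  A^T y >= c,  y >= 0.

So the dual LP is:
  minimize  12y1 + 5y2 + 6y3 + 17y4
  subject to:
    y1 + 2y3 + 2y4 >= 3
    y2 + y3 + 4y4 >= 4
    y1, y2, y3, y4 >= 0

Solving the primal: x* = (1.1667, 3.6667).
  primal value c^T x* = 18.1667.
Solving the dual: y* = (0, 0, 0.6667, 0.8333).
  dual value b^T y* = 18.1667.
Strong duality: c^T x* = b^T y*. Confirmed.

18.1667


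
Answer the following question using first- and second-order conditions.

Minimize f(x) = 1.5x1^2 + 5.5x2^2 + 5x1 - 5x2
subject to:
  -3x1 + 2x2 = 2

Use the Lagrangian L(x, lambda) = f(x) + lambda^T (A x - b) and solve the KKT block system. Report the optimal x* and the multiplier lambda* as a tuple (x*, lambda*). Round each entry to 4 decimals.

Form the Lagrangian:
  L(x, lambda) = (1/2) x^T Q x + c^T x + lambda^T (A x - b)
Stationarity (grad_x L = 0): Q x + c + A^T lambda = 0.
Primal feasibility: A x = b.

This gives the KKT block system:
  [ Q   A^T ] [ x     ]   [-c ]
  [ A    0  ] [ lambda ] = [ b ]

Solving the linear system:
  x*      = (-0.5045, 0.2432)
  lambda* = (1.1622)
  f(x*)   = -3.0315

x* = (-0.5045, 0.2432), lambda* = (1.1622)


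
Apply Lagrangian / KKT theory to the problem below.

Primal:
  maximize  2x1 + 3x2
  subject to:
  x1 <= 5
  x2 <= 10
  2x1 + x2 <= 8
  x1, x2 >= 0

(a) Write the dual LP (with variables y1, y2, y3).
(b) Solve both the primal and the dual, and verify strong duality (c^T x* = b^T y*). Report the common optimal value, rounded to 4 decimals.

The standard primal-dual pair for 'max c^T x s.t. A x <= b, x >= 0' is:
  Dual:  min b^T y  s.t.  A^T y >= c,  y >= 0.

So the dual LP is:
  minimize  5y1 + 10y2 + 8y3
  subject to:
    y1 + 2y3 >= 2
    y2 + y3 >= 3
    y1, y2, y3 >= 0

Solving the primal: x* = (0, 8).
  primal value c^T x* = 24.
Solving the dual: y* = (0, 0, 3).
  dual value b^T y* = 24.
Strong duality: c^T x* = b^T y*. Confirmed.

24


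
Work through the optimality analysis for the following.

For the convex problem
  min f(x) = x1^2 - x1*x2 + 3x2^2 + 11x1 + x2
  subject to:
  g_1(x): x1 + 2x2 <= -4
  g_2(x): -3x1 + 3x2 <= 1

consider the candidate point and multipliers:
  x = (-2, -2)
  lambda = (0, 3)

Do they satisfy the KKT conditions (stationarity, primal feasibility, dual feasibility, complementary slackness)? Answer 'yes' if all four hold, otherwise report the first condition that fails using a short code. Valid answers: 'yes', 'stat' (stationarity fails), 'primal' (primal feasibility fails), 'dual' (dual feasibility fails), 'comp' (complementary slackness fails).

Gradient of f: grad f(x) = Q x + c = (9, -9)
Constraint values g_i(x) = a_i^T x - b_i:
  g_1((-2, -2)) = -2
  g_2((-2, -2)) = -1
Stationarity residual: grad f(x) + sum_i lambda_i a_i = (0, 0)
  -> stationarity OK
Primal feasibility (all g_i <= 0): OK
Dual feasibility (all lambda_i >= 0): OK
Complementary slackness (lambda_i * g_i(x) = 0 for all i): FAILS

Verdict: the first failing condition is complementary_slackness -> comp.

comp


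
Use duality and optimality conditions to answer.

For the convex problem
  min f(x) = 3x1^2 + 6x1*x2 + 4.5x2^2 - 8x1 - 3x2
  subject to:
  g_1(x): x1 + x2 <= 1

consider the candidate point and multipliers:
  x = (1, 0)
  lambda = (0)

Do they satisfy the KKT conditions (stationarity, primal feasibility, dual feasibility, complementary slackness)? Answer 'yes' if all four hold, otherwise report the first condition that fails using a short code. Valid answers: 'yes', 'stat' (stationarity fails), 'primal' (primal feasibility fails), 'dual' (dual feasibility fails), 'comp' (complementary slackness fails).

Gradient of f: grad f(x) = Q x + c = (-2, 3)
Constraint values g_i(x) = a_i^T x - b_i:
  g_1((1, 0)) = 0
Stationarity residual: grad f(x) + sum_i lambda_i a_i = (-2, 3)
  -> stationarity FAILS
Primal feasibility (all g_i <= 0): OK
Dual feasibility (all lambda_i >= 0): OK
Complementary slackness (lambda_i * g_i(x) = 0 for all i): OK

Verdict: the first failing condition is stationarity -> stat.

stat


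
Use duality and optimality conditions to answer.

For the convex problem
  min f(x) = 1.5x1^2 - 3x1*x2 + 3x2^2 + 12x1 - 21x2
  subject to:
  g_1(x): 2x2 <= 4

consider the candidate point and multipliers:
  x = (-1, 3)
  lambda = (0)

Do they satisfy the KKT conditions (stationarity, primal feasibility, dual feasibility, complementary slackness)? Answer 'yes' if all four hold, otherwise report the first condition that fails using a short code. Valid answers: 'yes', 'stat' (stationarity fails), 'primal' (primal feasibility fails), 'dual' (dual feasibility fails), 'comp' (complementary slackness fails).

Gradient of f: grad f(x) = Q x + c = (0, 0)
Constraint values g_i(x) = a_i^T x - b_i:
  g_1((-1, 3)) = 2
Stationarity residual: grad f(x) + sum_i lambda_i a_i = (0, 0)
  -> stationarity OK
Primal feasibility (all g_i <= 0): FAILS
Dual feasibility (all lambda_i >= 0): OK
Complementary slackness (lambda_i * g_i(x) = 0 for all i): OK

Verdict: the first failing condition is primal_feasibility -> primal.

primal


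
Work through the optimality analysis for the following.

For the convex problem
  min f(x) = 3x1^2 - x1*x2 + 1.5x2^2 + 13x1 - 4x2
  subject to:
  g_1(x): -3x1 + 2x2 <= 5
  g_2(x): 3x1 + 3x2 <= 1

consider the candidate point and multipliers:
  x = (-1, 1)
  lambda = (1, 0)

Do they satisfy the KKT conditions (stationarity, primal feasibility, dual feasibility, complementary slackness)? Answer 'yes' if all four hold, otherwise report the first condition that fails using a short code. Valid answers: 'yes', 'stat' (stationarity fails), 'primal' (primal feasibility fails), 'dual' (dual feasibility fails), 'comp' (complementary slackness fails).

Gradient of f: grad f(x) = Q x + c = (6, 0)
Constraint values g_i(x) = a_i^T x - b_i:
  g_1((-1, 1)) = 0
  g_2((-1, 1)) = -1
Stationarity residual: grad f(x) + sum_i lambda_i a_i = (3, 2)
  -> stationarity FAILS
Primal feasibility (all g_i <= 0): OK
Dual feasibility (all lambda_i >= 0): OK
Complementary slackness (lambda_i * g_i(x) = 0 for all i): OK

Verdict: the first failing condition is stationarity -> stat.

stat


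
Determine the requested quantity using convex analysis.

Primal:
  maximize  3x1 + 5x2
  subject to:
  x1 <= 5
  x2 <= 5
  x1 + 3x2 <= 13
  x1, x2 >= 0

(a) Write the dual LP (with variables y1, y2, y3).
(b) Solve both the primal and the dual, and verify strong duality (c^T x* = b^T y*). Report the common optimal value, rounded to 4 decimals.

The standard primal-dual pair for 'max c^T x s.t. A x <= b, x >= 0' is:
  Dual:  min b^T y  s.t.  A^T y >= c,  y >= 0.

So the dual LP is:
  minimize  5y1 + 5y2 + 13y3
  subject to:
    y1 + y3 >= 3
    y2 + 3y3 >= 5
    y1, y2, y3 >= 0

Solving the primal: x* = (5, 2.6667).
  primal value c^T x* = 28.3333.
Solving the dual: y* = (1.3333, 0, 1.6667).
  dual value b^T y* = 28.3333.
Strong duality: c^T x* = b^T y*. Confirmed.

28.3333


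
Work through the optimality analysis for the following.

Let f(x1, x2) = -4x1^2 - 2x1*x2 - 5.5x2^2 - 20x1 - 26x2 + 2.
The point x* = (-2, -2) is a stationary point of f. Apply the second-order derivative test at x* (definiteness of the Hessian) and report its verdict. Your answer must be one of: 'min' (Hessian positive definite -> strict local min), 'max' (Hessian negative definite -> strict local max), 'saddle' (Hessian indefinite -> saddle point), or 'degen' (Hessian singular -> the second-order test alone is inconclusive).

Compute the Hessian H = grad^2 f:
  H = [[-8, -2], [-2, -11]]
Verify stationarity: grad f(x*) = H x* + g = (0, 0).
Eigenvalues of H: -12, -7.
Both eigenvalues < 0, so H is negative definite -> x* is a strict local max.

max


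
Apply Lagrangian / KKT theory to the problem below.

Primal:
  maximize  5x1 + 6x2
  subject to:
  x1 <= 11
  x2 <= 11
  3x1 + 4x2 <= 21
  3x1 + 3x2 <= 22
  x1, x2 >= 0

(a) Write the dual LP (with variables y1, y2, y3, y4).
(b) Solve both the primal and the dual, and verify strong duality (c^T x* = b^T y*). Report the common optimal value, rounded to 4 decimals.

The standard primal-dual pair for 'max c^T x s.t. A x <= b, x >= 0' is:
  Dual:  min b^T y  s.t.  A^T y >= c,  y >= 0.

So the dual LP is:
  minimize  11y1 + 11y2 + 21y3 + 22y4
  subject to:
    y1 + 3y3 + 3y4 >= 5
    y2 + 4y3 + 3y4 >= 6
    y1, y2, y3, y4 >= 0

Solving the primal: x* = (7, 0).
  primal value c^T x* = 35.
Solving the dual: y* = (0, 0, 1.6667, 0).
  dual value b^T y* = 35.
Strong duality: c^T x* = b^T y*. Confirmed.

35


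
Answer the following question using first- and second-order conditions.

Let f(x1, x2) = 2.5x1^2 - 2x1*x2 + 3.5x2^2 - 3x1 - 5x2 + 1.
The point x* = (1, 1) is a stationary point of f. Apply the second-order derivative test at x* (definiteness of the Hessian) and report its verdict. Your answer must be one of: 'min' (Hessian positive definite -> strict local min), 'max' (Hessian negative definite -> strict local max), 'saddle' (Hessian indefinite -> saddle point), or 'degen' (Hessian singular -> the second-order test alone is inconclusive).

Compute the Hessian H = grad^2 f:
  H = [[5, -2], [-2, 7]]
Verify stationarity: grad f(x*) = H x* + g = (0, 0).
Eigenvalues of H: 3.7639, 8.2361.
Both eigenvalues > 0, so H is positive definite -> x* is a strict local min.

min


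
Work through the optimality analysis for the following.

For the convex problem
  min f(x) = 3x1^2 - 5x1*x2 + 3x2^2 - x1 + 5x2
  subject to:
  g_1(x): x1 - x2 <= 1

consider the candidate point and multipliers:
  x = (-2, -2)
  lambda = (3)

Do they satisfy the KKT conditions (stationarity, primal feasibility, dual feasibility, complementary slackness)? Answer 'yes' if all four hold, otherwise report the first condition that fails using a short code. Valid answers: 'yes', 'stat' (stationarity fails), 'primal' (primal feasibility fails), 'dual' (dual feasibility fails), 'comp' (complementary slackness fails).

Gradient of f: grad f(x) = Q x + c = (-3, 3)
Constraint values g_i(x) = a_i^T x - b_i:
  g_1((-2, -2)) = -1
Stationarity residual: grad f(x) + sum_i lambda_i a_i = (0, 0)
  -> stationarity OK
Primal feasibility (all g_i <= 0): OK
Dual feasibility (all lambda_i >= 0): OK
Complementary slackness (lambda_i * g_i(x) = 0 for all i): FAILS

Verdict: the first failing condition is complementary_slackness -> comp.

comp


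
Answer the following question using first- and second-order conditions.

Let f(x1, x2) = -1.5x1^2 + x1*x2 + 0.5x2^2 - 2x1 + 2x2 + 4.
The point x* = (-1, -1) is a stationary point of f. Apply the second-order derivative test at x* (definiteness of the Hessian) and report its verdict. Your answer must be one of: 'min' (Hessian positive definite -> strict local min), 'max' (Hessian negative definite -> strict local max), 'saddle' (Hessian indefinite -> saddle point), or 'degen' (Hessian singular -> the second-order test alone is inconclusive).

Compute the Hessian H = grad^2 f:
  H = [[-3, 1], [1, 1]]
Verify stationarity: grad f(x*) = H x* + g = (0, 0).
Eigenvalues of H: -3.2361, 1.2361.
Eigenvalues have mixed signs, so H is indefinite -> x* is a saddle point.

saddle


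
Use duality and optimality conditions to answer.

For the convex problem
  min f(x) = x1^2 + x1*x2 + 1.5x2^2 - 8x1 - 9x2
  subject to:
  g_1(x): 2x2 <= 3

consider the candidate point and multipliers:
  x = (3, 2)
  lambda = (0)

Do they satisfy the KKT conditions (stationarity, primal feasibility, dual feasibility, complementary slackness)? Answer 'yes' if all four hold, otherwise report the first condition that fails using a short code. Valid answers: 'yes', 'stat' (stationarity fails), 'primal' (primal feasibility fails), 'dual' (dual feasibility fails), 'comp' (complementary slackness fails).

Gradient of f: grad f(x) = Q x + c = (0, 0)
Constraint values g_i(x) = a_i^T x - b_i:
  g_1((3, 2)) = 1
Stationarity residual: grad f(x) + sum_i lambda_i a_i = (0, 0)
  -> stationarity OK
Primal feasibility (all g_i <= 0): FAILS
Dual feasibility (all lambda_i >= 0): OK
Complementary slackness (lambda_i * g_i(x) = 0 for all i): OK

Verdict: the first failing condition is primal_feasibility -> primal.

primal


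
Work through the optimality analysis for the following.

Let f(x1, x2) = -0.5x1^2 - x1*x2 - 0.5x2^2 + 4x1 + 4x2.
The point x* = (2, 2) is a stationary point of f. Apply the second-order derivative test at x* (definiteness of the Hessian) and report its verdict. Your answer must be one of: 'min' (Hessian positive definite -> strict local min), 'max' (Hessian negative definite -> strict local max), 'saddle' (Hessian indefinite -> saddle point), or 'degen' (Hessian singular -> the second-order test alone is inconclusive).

Compute the Hessian H = grad^2 f:
  H = [[-1, -1], [-1, -1]]
Verify stationarity: grad f(x*) = H x* + g = (0, 0).
Eigenvalues of H: -2, 0.
H has a zero eigenvalue (singular; negative semidefinite but not definite), so H is neither positive definite, negative definite, nor indefinite. The second-order test alone is inconclusive -> degen.
(Indeed, f is constant along the null direction of H through x*, so x* is not a strict local extremum.)

degen


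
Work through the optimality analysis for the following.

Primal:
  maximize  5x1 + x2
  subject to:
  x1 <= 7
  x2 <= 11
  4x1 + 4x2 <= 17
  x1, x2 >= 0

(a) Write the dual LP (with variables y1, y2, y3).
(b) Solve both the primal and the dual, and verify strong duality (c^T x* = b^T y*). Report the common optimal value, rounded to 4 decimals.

The standard primal-dual pair for 'max c^T x s.t. A x <= b, x >= 0' is:
  Dual:  min b^T y  s.t.  A^T y >= c,  y >= 0.

So the dual LP is:
  minimize  7y1 + 11y2 + 17y3
  subject to:
    y1 + 4y3 >= 5
    y2 + 4y3 >= 1
    y1, y2, y3 >= 0

Solving the primal: x* = (4.25, 0).
  primal value c^T x* = 21.25.
Solving the dual: y* = (0, 0, 1.25).
  dual value b^T y* = 21.25.
Strong duality: c^T x* = b^T y*. Confirmed.

21.25


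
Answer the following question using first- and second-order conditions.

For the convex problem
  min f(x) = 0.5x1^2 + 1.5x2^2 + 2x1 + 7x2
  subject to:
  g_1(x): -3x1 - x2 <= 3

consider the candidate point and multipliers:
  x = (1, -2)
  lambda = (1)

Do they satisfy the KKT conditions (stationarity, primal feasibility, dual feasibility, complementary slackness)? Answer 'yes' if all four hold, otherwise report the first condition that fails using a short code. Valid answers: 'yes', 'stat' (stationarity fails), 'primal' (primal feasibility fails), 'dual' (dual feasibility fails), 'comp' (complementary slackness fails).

Gradient of f: grad f(x) = Q x + c = (3, 1)
Constraint values g_i(x) = a_i^T x - b_i:
  g_1((1, -2)) = -4
Stationarity residual: grad f(x) + sum_i lambda_i a_i = (0, 0)
  -> stationarity OK
Primal feasibility (all g_i <= 0): OK
Dual feasibility (all lambda_i >= 0): OK
Complementary slackness (lambda_i * g_i(x) = 0 for all i): FAILS

Verdict: the first failing condition is complementary_slackness -> comp.

comp


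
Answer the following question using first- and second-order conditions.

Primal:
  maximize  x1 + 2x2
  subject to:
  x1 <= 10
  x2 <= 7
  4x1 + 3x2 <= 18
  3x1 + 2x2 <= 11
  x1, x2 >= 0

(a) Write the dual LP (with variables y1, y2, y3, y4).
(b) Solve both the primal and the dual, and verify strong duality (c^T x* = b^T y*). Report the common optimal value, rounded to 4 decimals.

The standard primal-dual pair for 'max c^T x s.t. A x <= b, x >= 0' is:
  Dual:  min b^T y  s.t.  A^T y >= c,  y >= 0.

So the dual LP is:
  minimize  10y1 + 7y2 + 18y3 + 11y4
  subject to:
    y1 + 4y3 + 3y4 >= 1
    y2 + 3y3 + 2y4 >= 2
    y1, y2, y3, y4 >= 0

Solving the primal: x* = (0, 5.5).
  primal value c^T x* = 11.
Solving the dual: y* = (0, 0, 0, 1).
  dual value b^T y* = 11.
Strong duality: c^T x* = b^T y*. Confirmed.

11


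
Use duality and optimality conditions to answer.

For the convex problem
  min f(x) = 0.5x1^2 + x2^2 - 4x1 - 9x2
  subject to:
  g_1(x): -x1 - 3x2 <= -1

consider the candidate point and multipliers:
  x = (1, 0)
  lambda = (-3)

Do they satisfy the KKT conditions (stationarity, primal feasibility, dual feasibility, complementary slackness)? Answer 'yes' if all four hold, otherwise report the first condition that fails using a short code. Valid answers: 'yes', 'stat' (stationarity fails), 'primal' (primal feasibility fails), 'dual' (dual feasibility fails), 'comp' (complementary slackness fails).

Gradient of f: grad f(x) = Q x + c = (-3, -9)
Constraint values g_i(x) = a_i^T x - b_i:
  g_1((1, 0)) = 0
Stationarity residual: grad f(x) + sum_i lambda_i a_i = (0, 0)
  -> stationarity OK
Primal feasibility (all g_i <= 0): OK
Dual feasibility (all lambda_i >= 0): FAILS
Complementary slackness (lambda_i * g_i(x) = 0 for all i): OK

Verdict: the first failing condition is dual_feasibility -> dual.

dual


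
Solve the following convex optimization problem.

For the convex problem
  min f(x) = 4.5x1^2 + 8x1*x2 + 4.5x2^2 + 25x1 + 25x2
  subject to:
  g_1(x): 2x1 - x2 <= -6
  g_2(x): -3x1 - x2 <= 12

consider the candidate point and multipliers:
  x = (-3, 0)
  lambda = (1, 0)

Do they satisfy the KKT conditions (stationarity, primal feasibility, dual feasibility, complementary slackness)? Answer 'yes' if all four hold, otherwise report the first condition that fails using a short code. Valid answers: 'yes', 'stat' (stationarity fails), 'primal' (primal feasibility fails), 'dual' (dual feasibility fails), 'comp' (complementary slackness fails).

Gradient of f: grad f(x) = Q x + c = (-2, 1)
Constraint values g_i(x) = a_i^T x - b_i:
  g_1((-3, 0)) = 0
  g_2((-3, 0)) = -3
Stationarity residual: grad f(x) + sum_i lambda_i a_i = (0, 0)
  -> stationarity OK
Primal feasibility (all g_i <= 0): OK
Dual feasibility (all lambda_i >= 0): OK
Complementary slackness (lambda_i * g_i(x) = 0 for all i): OK

Verdict: yes, KKT holds.

yes


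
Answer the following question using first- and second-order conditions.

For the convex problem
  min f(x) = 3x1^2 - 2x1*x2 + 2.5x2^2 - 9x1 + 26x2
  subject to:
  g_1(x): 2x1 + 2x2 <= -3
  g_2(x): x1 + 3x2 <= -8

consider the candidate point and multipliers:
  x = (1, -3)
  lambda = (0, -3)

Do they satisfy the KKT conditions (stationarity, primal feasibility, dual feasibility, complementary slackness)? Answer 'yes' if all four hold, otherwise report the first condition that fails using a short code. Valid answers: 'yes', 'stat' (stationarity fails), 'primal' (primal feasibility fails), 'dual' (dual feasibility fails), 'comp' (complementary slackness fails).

Gradient of f: grad f(x) = Q x + c = (3, 9)
Constraint values g_i(x) = a_i^T x - b_i:
  g_1((1, -3)) = -1
  g_2((1, -3)) = 0
Stationarity residual: grad f(x) + sum_i lambda_i a_i = (0, 0)
  -> stationarity OK
Primal feasibility (all g_i <= 0): OK
Dual feasibility (all lambda_i >= 0): FAILS
Complementary slackness (lambda_i * g_i(x) = 0 for all i): OK

Verdict: the first failing condition is dual_feasibility -> dual.

dual


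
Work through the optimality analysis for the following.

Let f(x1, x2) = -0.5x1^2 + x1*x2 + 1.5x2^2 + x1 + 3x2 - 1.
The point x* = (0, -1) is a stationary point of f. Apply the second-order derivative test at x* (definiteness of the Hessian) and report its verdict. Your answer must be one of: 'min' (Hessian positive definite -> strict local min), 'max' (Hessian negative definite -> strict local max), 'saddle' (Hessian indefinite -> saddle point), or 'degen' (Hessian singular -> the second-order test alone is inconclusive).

Compute the Hessian H = grad^2 f:
  H = [[-1, 1], [1, 3]]
Verify stationarity: grad f(x*) = H x* + g = (0, 0).
Eigenvalues of H: -1.2361, 3.2361.
Eigenvalues have mixed signs, so H is indefinite -> x* is a saddle point.

saddle


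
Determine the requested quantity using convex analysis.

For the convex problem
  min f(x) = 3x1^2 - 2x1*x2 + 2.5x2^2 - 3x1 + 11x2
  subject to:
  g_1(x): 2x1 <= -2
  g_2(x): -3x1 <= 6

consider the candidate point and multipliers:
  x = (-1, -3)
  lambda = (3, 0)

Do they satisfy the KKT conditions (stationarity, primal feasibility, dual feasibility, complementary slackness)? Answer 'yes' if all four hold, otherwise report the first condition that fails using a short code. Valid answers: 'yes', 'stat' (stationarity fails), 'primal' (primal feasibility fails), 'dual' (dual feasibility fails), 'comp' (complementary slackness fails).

Gradient of f: grad f(x) = Q x + c = (-3, -2)
Constraint values g_i(x) = a_i^T x - b_i:
  g_1((-1, -3)) = 0
  g_2((-1, -3)) = -3
Stationarity residual: grad f(x) + sum_i lambda_i a_i = (3, -2)
  -> stationarity FAILS
Primal feasibility (all g_i <= 0): OK
Dual feasibility (all lambda_i >= 0): OK
Complementary slackness (lambda_i * g_i(x) = 0 for all i): OK

Verdict: the first failing condition is stationarity -> stat.

stat


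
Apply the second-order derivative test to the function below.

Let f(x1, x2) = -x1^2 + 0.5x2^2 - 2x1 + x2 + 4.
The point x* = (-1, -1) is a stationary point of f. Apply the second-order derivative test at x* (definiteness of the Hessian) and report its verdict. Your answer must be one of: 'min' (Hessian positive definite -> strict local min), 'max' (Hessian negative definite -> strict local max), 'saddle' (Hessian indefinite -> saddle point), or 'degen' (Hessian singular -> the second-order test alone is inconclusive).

Compute the Hessian H = grad^2 f:
  H = [[-2, 0], [0, 1]]
Verify stationarity: grad f(x*) = H x* + g = (0, 0).
Eigenvalues of H: -2, 1.
Eigenvalues have mixed signs, so H is indefinite -> x* is a saddle point.

saddle


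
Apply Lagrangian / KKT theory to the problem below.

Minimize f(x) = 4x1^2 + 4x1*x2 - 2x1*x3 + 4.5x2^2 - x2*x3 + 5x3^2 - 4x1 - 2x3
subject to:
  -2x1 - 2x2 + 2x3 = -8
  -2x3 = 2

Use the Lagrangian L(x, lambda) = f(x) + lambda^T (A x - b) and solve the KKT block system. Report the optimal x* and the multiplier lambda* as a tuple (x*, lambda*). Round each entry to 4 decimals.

Form the Lagrangian:
  L(x, lambda) = (1/2) x^T Q x + c^T x + lambda^T (A x - b)
Stationarity (grad_x L = 0): Q x + c + A^T lambda = 0.
Primal feasibility: A x = b.

This gives the KKT block system:
  [ Q   A^T ] [ x     ]   [-c ]
  [ A    0  ] [ lambda ] = [ b ]

Solving the linear system:
  x*      = (2, 1, -1)
  lambda* = (9, 0.5)
  f(x*)   = 32.5

x* = (2, 1, -1), lambda* = (9, 0.5)


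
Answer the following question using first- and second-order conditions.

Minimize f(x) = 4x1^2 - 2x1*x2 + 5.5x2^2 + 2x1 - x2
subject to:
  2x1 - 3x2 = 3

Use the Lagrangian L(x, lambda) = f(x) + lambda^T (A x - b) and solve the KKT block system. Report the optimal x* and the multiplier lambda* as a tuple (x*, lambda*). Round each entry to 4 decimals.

Form the Lagrangian:
  L(x, lambda) = (1/2) x^T Q x + c^T x + lambda^T (A x - b)
Stationarity (grad_x L = 0): Q x + c + A^T lambda = 0.
Primal feasibility: A x = b.

This gives the KKT block system:
  [ Q   A^T ] [ x     ]   [-c ]
  [ A    0  ] [ lambda ] = [ b ]

Solving the linear system:
  x*      = (0.3913, -0.7391)
  lambda* = (-3.3043)
  f(x*)   = 5.7174

x* = (0.3913, -0.7391), lambda* = (-3.3043)


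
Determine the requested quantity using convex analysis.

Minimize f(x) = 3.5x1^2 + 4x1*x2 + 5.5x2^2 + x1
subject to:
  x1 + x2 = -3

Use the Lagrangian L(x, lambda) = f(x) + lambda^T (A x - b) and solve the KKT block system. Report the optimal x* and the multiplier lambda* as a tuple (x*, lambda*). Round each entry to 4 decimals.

Form the Lagrangian:
  L(x, lambda) = (1/2) x^T Q x + c^T x + lambda^T (A x - b)
Stationarity (grad_x L = 0): Q x + c + A^T lambda = 0.
Primal feasibility: A x = b.

This gives the KKT block system:
  [ Q   A^T ] [ x     ]   [-c ]
  [ A    0  ] [ lambda ] = [ b ]

Solving the linear system:
  x*      = (-2.2, -0.8)
  lambda* = (17.6)
  f(x*)   = 25.3

x* = (-2.2, -0.8), lambda* = (17.6)


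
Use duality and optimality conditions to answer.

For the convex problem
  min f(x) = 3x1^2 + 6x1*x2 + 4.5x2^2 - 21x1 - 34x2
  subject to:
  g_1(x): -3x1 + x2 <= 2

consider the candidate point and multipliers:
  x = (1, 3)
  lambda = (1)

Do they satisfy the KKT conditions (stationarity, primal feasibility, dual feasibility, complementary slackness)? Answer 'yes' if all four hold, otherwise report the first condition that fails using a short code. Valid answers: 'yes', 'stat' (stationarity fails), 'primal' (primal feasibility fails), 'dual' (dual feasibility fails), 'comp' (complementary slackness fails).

Gradient of f: grad f(x) = Q x + c = (3, -1)
Constraint values g_i(x) = a_i^T x - b_i:
  g_1((1, 3)) = -2
Stationarity residual: grad f(x) + sum_i lambda_i a_i = (0, 0)
  -> stationarity OK
Primal feasibility (all g_i <= 0): OK
Dual feasibility (all lambda_i >= 0): OK
Complementary slackness (lambda_i * g_i(x) = 0 for all i): FAILS

Verdict: the first failing condition is complementary_slackness -> comp.

comp


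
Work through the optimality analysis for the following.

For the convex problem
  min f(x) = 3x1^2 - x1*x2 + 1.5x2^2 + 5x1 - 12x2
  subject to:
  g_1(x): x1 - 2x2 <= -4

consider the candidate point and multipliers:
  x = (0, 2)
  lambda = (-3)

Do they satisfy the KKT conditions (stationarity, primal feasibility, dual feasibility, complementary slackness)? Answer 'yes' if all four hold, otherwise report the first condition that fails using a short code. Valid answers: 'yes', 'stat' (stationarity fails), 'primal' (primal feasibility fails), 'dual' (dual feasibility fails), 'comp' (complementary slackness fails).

Gradient of f: grad f(x) = Q x + c = (3, -6)
Constraint values g_i(x) = a_i^T x - b_i:
  g_1((0, 2)) = 0
Stationarity residual: grad f(x) + sum_i lambda_i a_i = (0, 0)
  -> stationarity OK
Primal feasibility (all g_i <= 0): OK
Dual feasibility (all lambda_i >= 0): FAILS
Complementary slackness (lambda_i * g_i(x) = 0 for all i): OK

Verdict: the first failing condition is dual_feasibility -> dual.

dual


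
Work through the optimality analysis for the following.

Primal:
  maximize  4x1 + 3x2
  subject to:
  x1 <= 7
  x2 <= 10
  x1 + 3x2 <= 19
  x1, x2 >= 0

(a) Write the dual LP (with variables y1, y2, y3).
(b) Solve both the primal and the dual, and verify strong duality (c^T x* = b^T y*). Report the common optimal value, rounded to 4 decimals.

The standard primal-dual pair for 'max c^T x s.t. A x <= b, x >= 0' is:
  Dual:  min b^T y  s.t.  A^T y >= c,  y >= 0.

So the dual LP is:
  minimize  7y1 + 10y2 + 19y3
  subject to:
    y1 + y3 >= 4
    y2 + 3y3 >= 3
    y1, y2, y3 >= 0

Solving the primal: x* = (7, 4).
  primal value c^T x* = 40.
Solving the dual: y* = (3, 0, 1).
  dual value b^T y* = 40.
Strong duality: c^T x* = b^T y*. Confirmed.

40


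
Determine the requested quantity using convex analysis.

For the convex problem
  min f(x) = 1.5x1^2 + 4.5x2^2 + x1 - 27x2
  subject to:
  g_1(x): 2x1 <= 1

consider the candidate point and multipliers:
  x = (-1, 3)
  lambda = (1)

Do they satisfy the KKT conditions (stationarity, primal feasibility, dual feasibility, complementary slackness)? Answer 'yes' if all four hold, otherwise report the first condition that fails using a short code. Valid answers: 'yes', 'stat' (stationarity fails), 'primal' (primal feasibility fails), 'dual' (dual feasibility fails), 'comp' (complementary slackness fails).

Gradient of f: grad f(x) = Q x + c = (-2, 0)
Constraint values g_i(x) = a_i^T x - b_i:
  g_1((-1, 3)) = -3
Stationarity residual: grad f(x) + sum_i lambda_i a_i = (0, 0)
  -> stationarity OK
Primal feasibility (all g_i <= 0): OK
Dual feasibility (all lambda_i >= 0): OK
Complementary slackness (lambda_i * g_i(x) = 0 for all i): FAILS

Verdict: the first failing condition is complementary_slackness -> comp.

comp


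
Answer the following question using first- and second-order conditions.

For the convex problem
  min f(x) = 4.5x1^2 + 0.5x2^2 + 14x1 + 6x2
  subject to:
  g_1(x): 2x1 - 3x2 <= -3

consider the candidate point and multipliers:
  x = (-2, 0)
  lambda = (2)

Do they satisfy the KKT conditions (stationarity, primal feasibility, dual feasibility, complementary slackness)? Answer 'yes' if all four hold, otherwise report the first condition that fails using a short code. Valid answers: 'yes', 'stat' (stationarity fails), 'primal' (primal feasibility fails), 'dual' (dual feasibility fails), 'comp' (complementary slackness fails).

Gradient of f: grad f(x) = Q x + c = (-4, 6)
Constraint values g_i(x) = a_i^T x - b_i:
  g_1((-2, 0)) = -1
Stationarity residual: grad f(x) + sum_i lambda_i a_i = (0, 0)
  -> stationarity OK
Primal feasibility (all g_i <= 0): OK
Dual feasibility (all lambda_i >= 0): OK
Complementary slackness (lambda_i * g_i(x) = 0 for all i): FAILS

Verdict: the first failing condition is complementary_slackness -> comp.

comp


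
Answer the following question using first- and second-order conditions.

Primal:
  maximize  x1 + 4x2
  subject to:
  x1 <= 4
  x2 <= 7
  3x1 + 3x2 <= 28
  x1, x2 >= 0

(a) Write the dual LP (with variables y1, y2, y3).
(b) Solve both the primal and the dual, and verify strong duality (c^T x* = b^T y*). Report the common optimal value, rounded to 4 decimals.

The standard primal-dual pair for 'max c^T x s.t. A x <= b, x >= 0' is:
  Dual:  min b^T y  s.t.  A^T y >= c,  y >= 0.

So the dual LP is:
  minimize  4y1 + 7y2 + 28y3
  subject to:
    y1 + 3y3 >= 1
    y2 + 3y3 >= 4
    y1, y2, y3 >= 0

Solving the primal: x* = (2.3333, 7).
  primal value c^T x* = 30.3333.
Solving the dual: y* = (0, 3, 0.3333).
  dual value b^T y* = 30.3333.
Strong duality: c^T x* = b^T y*. Confirmed.

30.3333
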